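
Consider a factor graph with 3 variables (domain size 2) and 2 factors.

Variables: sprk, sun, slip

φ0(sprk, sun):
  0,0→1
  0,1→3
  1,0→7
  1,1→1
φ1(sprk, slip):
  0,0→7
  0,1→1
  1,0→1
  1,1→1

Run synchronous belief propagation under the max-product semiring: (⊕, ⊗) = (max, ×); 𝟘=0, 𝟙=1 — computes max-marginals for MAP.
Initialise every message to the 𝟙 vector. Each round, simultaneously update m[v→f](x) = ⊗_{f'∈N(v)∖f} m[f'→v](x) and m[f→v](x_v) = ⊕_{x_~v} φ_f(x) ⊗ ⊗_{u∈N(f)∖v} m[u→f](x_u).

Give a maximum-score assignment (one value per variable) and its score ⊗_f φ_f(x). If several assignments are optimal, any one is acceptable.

init: all messages = 𝟙 over 2 values
r1 m[φ0→sprk] = [3, 7]
r1 m[φ0→sun] = [7, 3]
r1 m[φ1→sprk] = [7, 1]
r1 m[φ1→slip] = [7, 1]
r1 m[sprk→φ0] = [1, 1]
r1 m[sprk→φ1] = [1, 1]
r1 m[sun→φ0] = [1, 1]
r1 m[slip→φ1] = [1, 1]
r2 m[φ0→sprk] = [3, 7]
r2 m[φ0→sun] = [7, 3]
r2 m[φ1→sprk] = [7, 1]
r2 m[φ1→slip] = [7, 1]
r2 m[sprk→φ0] = [7, 1]
r2 m[sprk→φ1] = [3, 7]
r2 m[sun→φ0] = [1, 1]
r2 m[slip→φ1] = [1, 1]
r3 m[φ0→sprk] = [3, 7]
r3 m[φ0→sun] = [7, 21]
r3 m[φ1→sprk] = [7, 1]
r3 m[φ1→slip] = [21, 7]
r3 m[sprk→φ0] = [7, 1]
r3 m[sprk→φ1] = [3, 7]
r3 m[sun→φ0] = [1, 1]
r3 m[slip→φ1] = [1, 1]
r4 m[φ0→sprk] = [3, 7]
r4 m[φ0→sun] = [7, 21]
r4 m[φ1→sprk] = [7, 1]
r4 m[φ1→slip] = [21, 7]
r4 m[sprk→φ0] = [7, 1]
r4 m[sprk→φ1] = [3, 7]
r4 m[sun→φ0] = [1, 1]
r4 m[slip→φ1] = [1, 1]
fixed point reached at round 4
traceback from sprk: (sprk=0, sun=1, slip=0), score=21

assignment: (sprk=0, sun=1, slip=0); score = 21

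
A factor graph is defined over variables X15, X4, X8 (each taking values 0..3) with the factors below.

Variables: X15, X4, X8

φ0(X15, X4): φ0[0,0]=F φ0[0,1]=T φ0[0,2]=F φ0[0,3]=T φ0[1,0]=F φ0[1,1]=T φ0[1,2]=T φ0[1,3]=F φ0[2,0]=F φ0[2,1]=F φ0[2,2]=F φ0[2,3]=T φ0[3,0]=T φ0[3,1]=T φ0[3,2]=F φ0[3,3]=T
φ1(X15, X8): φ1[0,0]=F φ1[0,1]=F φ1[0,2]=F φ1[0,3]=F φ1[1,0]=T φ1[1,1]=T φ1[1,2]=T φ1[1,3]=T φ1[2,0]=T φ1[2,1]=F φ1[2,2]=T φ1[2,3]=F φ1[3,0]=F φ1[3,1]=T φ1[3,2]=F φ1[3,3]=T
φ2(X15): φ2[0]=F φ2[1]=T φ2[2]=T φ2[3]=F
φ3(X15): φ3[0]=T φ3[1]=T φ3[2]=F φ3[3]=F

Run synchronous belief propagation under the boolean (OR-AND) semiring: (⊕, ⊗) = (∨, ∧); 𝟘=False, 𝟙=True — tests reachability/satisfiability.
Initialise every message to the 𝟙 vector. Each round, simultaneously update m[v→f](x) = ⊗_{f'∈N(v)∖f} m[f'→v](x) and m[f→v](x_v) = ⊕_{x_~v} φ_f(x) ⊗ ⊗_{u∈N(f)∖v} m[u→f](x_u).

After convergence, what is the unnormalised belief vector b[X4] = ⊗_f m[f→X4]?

b[X4] = [F, T, T, F]

init: all messages = 𝟙 over 4 values
r1 m[φ0→X15] = [T, T, T, T]
r1 m[φ0→X4] = [T, T, T, T]
r1 m[φ1→X15] = [F, T, T, T]
r1 m[φ1→X8] = [T, T, T, T]
r1 m[φ2→X15] = [F, T, T, F]
r1 m[φ3→X15] = [T, T, F, F]
r1 m[X15→φ0] = [T, T, T, T]
r1 m[X15→φ1] = [T, T, T, T]
r1 m[X15→φ2] = [T, T, T, T]
r1 m[X15→φ3] = [T, T, T, T]
r1 m[X4→φ0] = [T, T, T, T]
r1 m[X8→φ1] = [T, T, T, T]
r2 m[φ0→X15] = [T, T, T, T]
r2 m[φ0→X4] = [T, T, T, T]
r2 m[φ1→X15] = [F, T, T, T]
r2 m[φ1→X8] = [T, T, T, T]
r2 m[φ2→X15] = [F, T, T, F]
r2 m[φ3→X15] = [T, T, F, F]
r2 m[X15→φ0] = [F, T, F, F]
r2 m[X15→φ1] = [F, T, F, F]
r2 m[X15→φ2] = [F, T, F, F]
r2 m[X15→φ3] = [F, T, T, F]
r2 m[X4→φ0] = [T, T, T, T]
r2 m[X8→φ1] = [T, T, T, T]
r3 m[φ0→X15] = [T, T, T, T]
r3 m[φ0→X4] = [F, T, T, F]
r3 m[φ1→X15] = [F, T, T, T]
r3 m[φ1→X8] = [T, T, T, T]
r3 m[φ2→X15] = [F, T, T, F]
r3 m[φ3→X15] = [T, T, F, F]
r3 m[X15→φ0] = [F, T, F, F]
r3 m[X15→φ1] = [F, T, F, F]
r3 m[X15→φ2] = [F, T, F, F]
r3 m[X15→φ3] = [F, T, T, F]
r3 m[X4→φ0] = [T, T, T, T]
r3 m[X8→φ1] = [T, T, T, T]
r4 m[φ0→X15] = [T, T, T, T]
r4 m[φ0→X4] = [F, T, T, F]
r4 m[φ1→X15] = [F, T, T, T]
r4 m[φ1→X8] = [T, T, T, T]
r4 m[φ2→X15] = [F, T, T, F]
r4 m[φ3→X15] = [T, T, F, F]
r4 m[X15→φ0] = [F, T, F, F]
r4 m[X15→φ1] = [F, T, F, F]
r4 m[X15→φ2] = [F, T, F, F]
r4 m[X15→φ3] = [F, T, T, F]
r4 m[X4→φ0] = [T, T, T, T]
r4 m[X8→φ1] = [T, T, T, T]
fixed point reached at round 4
b[X4] = ⊗ incoming = [F, T, T, F]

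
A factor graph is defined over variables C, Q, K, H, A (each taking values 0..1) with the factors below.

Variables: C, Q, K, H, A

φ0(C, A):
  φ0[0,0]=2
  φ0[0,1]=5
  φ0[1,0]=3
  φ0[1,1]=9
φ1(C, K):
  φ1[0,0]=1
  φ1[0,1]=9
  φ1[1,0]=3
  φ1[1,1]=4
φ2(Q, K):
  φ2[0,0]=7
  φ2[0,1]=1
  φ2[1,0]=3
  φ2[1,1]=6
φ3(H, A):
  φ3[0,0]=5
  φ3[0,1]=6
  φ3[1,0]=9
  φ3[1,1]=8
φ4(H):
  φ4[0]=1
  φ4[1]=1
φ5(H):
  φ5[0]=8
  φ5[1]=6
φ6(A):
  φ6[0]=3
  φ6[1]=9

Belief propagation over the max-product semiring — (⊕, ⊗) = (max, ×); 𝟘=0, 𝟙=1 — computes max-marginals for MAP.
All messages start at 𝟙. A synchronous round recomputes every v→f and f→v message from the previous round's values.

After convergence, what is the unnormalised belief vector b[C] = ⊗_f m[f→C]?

b[C] = [116640, 93312]

init: all messages = 𝟙 over 2 values
r1 m[φ0→C] = [5, 9]
r1 m[φ0→A] = [3, 9]
r1 m[φ1→C] = [9, 4]
r1 m[φ1→K] = [3, 9]
r1 m[φ2→Q] = [7, 6]
r1 m[φ2→K] = [7, 6]
r1 m[φ3→H] = [6, 9]
r1 m[φ3→A] = [9, 8]
r1 m[φ4→H] = [1, 1]
r1 m[φ5→H] = [8, 6]
r1 m[φ6→A] = [3, 9]
r1 m[C→φ0] = [1, 1]
r1 m[C→φ1] = [1, 1]
r1 m[Q→φ2] = [1, 1]
r1 m[K→φ1] = [1, 1]
r1 m[K→φ2] = [1, 1]
r1 m[H→φ3] = [1, 1]
r1 m[H→φ4] = [1, 1]
r1 m[H→φ5] = [1, 1]
r1 m[A→φ0] = [1, 1]
r1 m[A→φ3] = [1, 1]
r1 m[A→φ6] = [1, 1]
r2 m[φ0→C] = [5, 9]
r2 m[φ0→A] = [3, 9]
r2 m[φ1→C] = [9, 4]
r2 m[φ1→K] = [3, 9]
r2 m[φ2→Q] = [7, 6]
r2 m[φ2→K] = [7, 6]
r2 m[φ3→H] = [6, 9]
r2 m[φ3→A] = [9, 8]
r2 m[φ4→H] = [1, 1]
r2 m[φ5→H] = [8, 6]
r2 m[φ6→A] = [3, 9]
r2 m[C→φ0] = [9, 4]
r2 m[C→φ1] = [5, 9]
r2 m[Q→φ2] = [1, 1]
r2 m[K→φ1] = [7, 6]
r2 m[K→φ2] = [3, 9]
r2 m[H→φ3] = [8, 6]
r2 m[H→φ4] = [48, 54]
r2 m[H→φ5] = [6, 9]
r2 m[A→φ0] = [27, 72]
r2 m[A→φ3] = [9, 81]
r2 m[A→φ6] = [27, 72]
r3 m[φ0→C] = [360, 648]
r3 m[φ0→A] = [18, 45]
r3 m[φ1→C] = [54, 24]
r3 m[φ1→K] = [27, 45]
r3 m[φ2→Q] = [21, 54]
r3 m[φ2→K] = [7, 6]
r3 m[φ3→H] = [486, 648]
r3 m[φ3→A] = [54, 48]
r3 m[φ4→H] = [1, 1]
r3 m[φ5→H] = [8, 6]
r3 m[φ6→A] = [3, 9]
r3 m[C→φ0] = [9, 4]
r3 m[C→φ1] = [5, 9]
r3 m[Q→φ2] = [1, 1]
r3 m[K→φ1] = [7, 6]
r3 m[K→φ2] = [3, 9]
r3 m[H→φ3] = [8, 6]
r3 m[H→φ4] = [48, 54]
r3 m[H→φ5] = [6, 9]
r3 m[A→φ0] = [27, 72]
r3 m[A→φ3] = [9, 81]
r3 m[A→φ6] = [27, 72]
r4 m[φ0→C] = [360, 648]
r4 m[φ0→A] = [18, 45]
r4 m[φ1→C] = [54, 24]
r4 m[φ1→K] = [27, 45]
r4 m[φ2→Q] = [21, 54]
r4 m[φ2→K] = [7, 6]
r4 m[φ3→H] = [486, 648]
r4 m[φ3→A] = [54, 48]
r4 m[φ4→H] = [1, 1]
r4 m[φ5→H] = [8, 6]
r4 m[φ6→A] = [3, 9]
r4 m[C→φ0] = [54, 24]
r4 m[C→φ1] = [360, 648]
r4 m[Q→φ2] = [1, 1]
r4 m[K→φ1] = [7, 6]
r4 m[K→φ2] = [27, 45]
r4 m[H→φ3] = [8, 6]
r4 m[H→φ4] = [3888, 3888]
r4 m[H→φ5] = [486, 648]
r4 m[A→φ0] = [162, 432]
r4 m[A→φ3] = [54, 405]
r4 m[A→φ6] = [972, 2160]
r5 m[φ0→C] = [2160, 3888]
r5 m[φ0→A] = [108, 270]
r5 m[φ1→C] = [54, 24]
r5 m[φ1→K] = [1944, 3240]
r5 m[φ2→Q] = [189, 270]
r5 m[φ2→K] = [7, 6]
r5 m[φ3→H] = [2430, 3240]
r5 m[φ3→A] = [54, 48]
r5 m[φ4→H] = [1, 1]
r5 m[φ5→H] = [8, 6]
r5 m[φ6→A] = [3, 9]
r5 m[C→φ0] = [54, 24]
r5 m[C→φ1] = [360, 648]
r5 m[Q→φ2] = [1, 1]
r5 m[K→φ1] = [7, 6]
r5 m[K→φ2] = [27, 45]
r5 m[H→φ3] = [8, 6]
r5 m[H→φ4] = [3888, 3888]
r5 m[H→φ5] = [486, 648]
r5 m[A→φ0] = [162, 432]
r5 m[A→φ3] = [54, 405]
r5 m[A→φ6] = [972, 2160]
r6 m[φ0→C] = [2160, 3888]
r6 m[φ0→A] = [108, 270]
r6 m[φ1→C] = [54, 24]
r6 m[φ1→K] = [1944, 3240]
r6 m[φ2→Q] = [189, 270]
r6 m[φ2→K] = [7, 6]
r6 m[φ3→H] = [2430, 3240]
r6 m[φ3→A] = [54, 48]
r6 m[φ4→H] = [1, 1]
r6 m[φ5→H] = [8, 6]
r6 m[φ6→A] = [3, 9]
r6 m[C→φ0] = [54, 24]
r6 m[C→φ1] = [2160, 3888]
r6 m[Q→φ2] = [1, 1]
r6 m[K→φ1] = [7, 6]
r6 m[K→φ2] = [1944, 3240]
r6 m[H→φ3] = [8, 6]
r6 m[H→φ4] = [19440, 19440]
r6 m[H→φ5] = [2430, 3240]
r6 m[A→φ0] = [162, 432]
r6 m[A→φ3] = [324, 2430]
r6 m[A→φ6] = [5832, 12960]
r7 m[φ0→C] = [2160, 3888]
r7 m[φ0→A] = [108, 270]
r7 m[φ1→C] = [54, 24]
r7 m[φ1→K] = [11664, 19440]
r7 m[φ2→Q] = [13608, 19440]
r7 m[φ2→K] = [7, 6]
r7 m[φ3→H] = [14580, 19440]
r7 m[φ3→A] = [54, 48]
r7 m[φ4→H] = [1, 1]
r7 m[φ5→H] = [8, 6]
r7 m[φ6→A] = [3, 9]
r7 m[C→φ0] = [54, 24]
r7 m[C→φ1] = [2160, 3888]
r7 m[Q→φ2] = [1, 1]
r7 m[K→φ1] = [7, 6]
r7 m[K→φ2] = [1944, 3240]
r7 m[H→φ3] = [8, 6]
r7 m[H→φ4] = [19440, 19440]
r7 m[H→φ5] = [2430, 3240]
r7 m[A→φ0] = [162, 432]
r7 m[A→φ3] = [324, 2430]
r7 m[A→φ6] = [5832, 12960]
r8 m[φ0→C] = [2160, 3888]
r8 m[φ0→A] = [108, 270]
r8 m[φ1→C] = [54, 24]
r8 m[φ1→K] = [11664, 19440]
r8 m[φ2→Q] = [13608, 19440]
r8 m[φ2→K] = [7, 6]
r8 m[φ3→H] = [14580, 19440]
r8 m[φ3→A] = [54, 48]
r8 m[φ4→H] = [1, 1]
r8 m[φ5→H] = [8, 6]
r8 m[φ6→A] = [3, 9]
r8 m[C→φ0] = [54, 24]
r8 m[C→φ1] = [2160, 3888]
r8 m[Q→φ2] = [1, 1]
r8 m[K→φ1] = [7, 6]
r8 m[K→φ2] = [11664, 19440]
r8 m[H→φ3] = [8, 6]
r8 m[H→φ4] = [116640, 116640]
r8 m[H→φ5] = [14580, 19440]
r8 m[A→φ0] = [162, 432]
r8 m[A→φ3] = [324, 2430]
r8 m[A→φ6] = [5832, 12960]
r9 m[φ0→C] = [2160, 3888]
r9 m[φ0→A] = [108, 270]
r9 m[φ1→C] = [54, 24]
r9 m[φ1→K] = [11664, 19440]
r9 m[φ2→Q] = [81648, 116640]
r9 m[φ2→K] = [7, 6]
r9 m[φ3→H] = [14580, 19440]
r9 m[φ3→A] = [54, 48]
r9 m[φ4→H] = [1, 1]
r9 m[φ5→H] = [8, 6]
r9 m[φ6→A] = [3, 9]
r9 m[C→φ0] = [54, 24]
r9 m[C→φ1] = [2160, 3888]
r9 m[Q→φ2] = [1, 1]
r9 m[K→φ1] = [7, 6]
r9 m[K→φ2] = [11664, 19440]
r9 m[H→φ3] = [8, 6]
r9 m[H→φ4] = [116640, 116640]
r9 m[H→φ5] = [14580, 19440]
r9 m[A→φ0] = [162, 432]
r9 m[A→φ3] = [324, 2430]
r9 m[A→φ6] = [5832, 12960]
r10 m[φ0→C] = [2160, 3888]
r10 m[φ0→A] = [108, 270]
r10 m[φ1→C] = [54, 24]
r10 m[φ1→K] = [11664, 19440]
r10 m[φ2→Q] = [81648, 116640]
r10 m[φ2→K] = [7, 6]
r10 m[φ3→H] = [14580, 19440]
r10 m[φ3→A] = [54, 48]
r10 m[φ4→H] = [1, 1]
r10 m[φ5→H] = [8, 6]
r10 m[φ6→A] = [3, 9]
r10 m[C→φ0] = [54, 24]
r10 m[C→φ1] = [2160, 3888]
r10 m[Q→φ2] = [1, 1]
r10 m[K→φ1] = [7, 6]
r10 m[K→φ2] = [11664, 19440]
r10 m[H→φ3] = [8, 6]
r10 m[H→φ4] = [116640, 116640]
r10 m[H→φ5] = [14580, 19440]
r10 m[A→φ0] = [162, 432]
r10 m[A→φ3] = [324, 2430]
r10 m[A→φ6] = [5832, 12960]
fixed point reached at round 10
b[C] = ⊗ incoming = [116640, 93312]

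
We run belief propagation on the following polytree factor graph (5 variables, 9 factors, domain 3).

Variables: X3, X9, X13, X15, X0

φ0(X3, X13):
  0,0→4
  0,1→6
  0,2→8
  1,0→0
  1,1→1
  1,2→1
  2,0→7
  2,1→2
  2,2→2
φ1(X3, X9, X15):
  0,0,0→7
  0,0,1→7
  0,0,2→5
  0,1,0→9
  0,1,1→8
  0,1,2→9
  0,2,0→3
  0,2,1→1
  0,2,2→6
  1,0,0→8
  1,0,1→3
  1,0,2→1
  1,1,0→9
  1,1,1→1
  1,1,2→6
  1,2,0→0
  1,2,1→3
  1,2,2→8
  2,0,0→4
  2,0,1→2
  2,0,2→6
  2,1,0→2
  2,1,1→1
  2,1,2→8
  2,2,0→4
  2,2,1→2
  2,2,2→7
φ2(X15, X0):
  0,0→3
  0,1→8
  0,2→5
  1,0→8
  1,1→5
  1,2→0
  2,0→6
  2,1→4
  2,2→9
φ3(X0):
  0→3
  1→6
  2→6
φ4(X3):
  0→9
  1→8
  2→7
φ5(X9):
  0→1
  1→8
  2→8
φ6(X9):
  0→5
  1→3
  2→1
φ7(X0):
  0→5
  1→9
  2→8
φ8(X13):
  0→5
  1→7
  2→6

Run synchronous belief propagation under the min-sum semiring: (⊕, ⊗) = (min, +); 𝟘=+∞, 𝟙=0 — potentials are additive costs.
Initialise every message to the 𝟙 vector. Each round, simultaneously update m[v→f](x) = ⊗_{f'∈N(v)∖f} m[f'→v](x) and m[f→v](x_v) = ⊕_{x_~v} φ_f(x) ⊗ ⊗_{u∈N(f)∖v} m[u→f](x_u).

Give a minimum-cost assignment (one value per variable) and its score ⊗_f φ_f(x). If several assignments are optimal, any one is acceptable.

assignment: (X3=1, X9=2, X13=0, X15=0, X0=0); score = 33

init: all messages = 𝟙 over 3 values
r1 m[φ0→X3] = [4, 0, 2]
r1 m[φ0→X13] = [0, 1, 1]
r1 m[φ1→X3] = [1, 0, 1]
r1 m[φ1→X9] = [1, 1, 0]
r1 m[φ1→X15] = [0, 1, 1]
r1 m[φ2→X15] = [3, 0, 4]
r1 m[φ2→X0] = [3, 4, 0]
r1 m[φ3→X0] = [3, 6, 6]
r1 m[φ4→X3] = [9, 8, 7]
r1 m[φ5→X9] = [1, 8, 8]
r1 m[φ6→X9] = [5, 3, 1]
r1 m[φ7→X0] = [5, 9, 8]
r1 m[φ8→X13] = [5, 7, 6]
r1 m[X3→φ0] = [0, 0, 0]
r1 m[X3→φ1] = [0, 0, 0]
r1 m[X3→φ4] = [0, 0, 0]
r1 m[X9→φ1] = [0, 0, 0]
r1 m[X9→φ5] = [0, 0, 0]
r1 m[X9→φ6] = [0, 0, 0]
r1 m[X13→φ0] = [0, 0, 0]
r1 m[X13→φ8] = [0, 0, 0]
r1 m[X15→φ1] = [0, 0, 0]
r1 m[X15→φ2] = [0, 0, 0]
r1 m[X0→φ2] = [0, 0, 0]
r1 m[X0→φ3] = [0, 0, 0]
r1 m[X0→φ7] = [0, 0, 0]
r2 m[φ0→X3] = [4, 0, 2]
r2 m[φ0→X13] = [0, 1, 1]
r2 m[φ1→X3] = [1, 0, 1]
r2 m[φ1→X9] = [1, 1, 0]
r2 m[φ1→X15] = [0, 1, 1]
r2 m[φ2→X15] = [3, 0, 4]
r2 m[φ2→X0] = [3, 4, 0]
r2 m[φ3→X0] = [3, 6, 6]
r2 m[φ4→X3] = [9, 8, 7]
r2 m[φ5→X9] = [1, 8, 8]
r2 m[φ6→X9] = [5, 3, 1]
r2 m[φ7→X0] = [5, 9, 8]
r2 m[φ8→X13] = [5, 7, 6]
r2 m[X3→φ0] = [10, 8, 8]
r2 m[X3→φ1] = [13, 8, 9]
r2 m[X3→φ4] = [5, 0, 3]
r2 m[X9→φ1] = [6, 11, 9]
r2 m[X9→φ5] = [6, 4, 1]
r2 m[X9→φ6] = [2, 9, 8]
r2 m[X13→φ0] = [5, 7, 6]
r2 m[X13→φ8] = [0, 1, 1]
r2 m[X15→φ1] = [3, 0, 4]
r2 m[X15→φ2] = [0, 1, 1]
r2 m[X0→φ2] = [8, 15, 14]
r2 m[X0→φ3] = [8, 13, 8]
r2 m[X0→φ7] = [6, 10, 6]
r3 m[φ0→X3] = [9, 5, 8]
r3 m[φ0→X13] = [8, 9, 9]
r3 m[φ1→X3] = [10, 9, 8]
r3 m[φ1→X9] = [11, 9, 11]
r3 m[φ1→X15] = [17, 17, 15]
r3 m[φ2→X15] = [11, 14, 14]
r3 m[φ2→X0] = [3, 5, 1]
r3 m[φ3→X0] = [3, 6, 6]
r3 m[φ4→X3] = [9, 8, 7]
r3 m[φ5→X9] = [1, 8, 8]
r3 m[φ6→X9] = [5, 3, 1]
r3 m[φ7→X0] = [5, 9, 8]
r3 m[φ8→X13] = [5, 7, 6]
r3 m[X3→φ0] = [10, 8, 8]
r3 m[X3→φ1] = [13, 8, 9]
r3 m[X3→φ4] = [5, 0, 3]
r3 m[X9→φ1] = [6, 11, 9]
r3 m[X9→φ5] = [6, 4, 1]
r3 m[X9→φ6] = [2, 9, 8]
r3 m[X13→φ0] = [5, 7, 6]
r3 m[X13→φ8] = [0, 1, 1]
r3 m[X15→φ1] = [3, 0, 4]
r3 m[X15→φ2] = [0, 1, 1]
r3 m[X0→φ2] = [8, 15, 14]
r3 m[X0→φ3] = [8, 13, 8]
r3 m[X0→φ7] = [6, 10, 6]
r4 m[φ0→X3] = [9, 5, 8]
r4 m[φ0→X13] = [8, 9, 9]
r4 m[φ1→X3] = [10, 9, 8]
r4 m[φ1→X9] = [11, 9, 11]
r4 m[φ1→X15] = [17, 17, 15]
r4 m[φ2→X15] = [11, 14, 14]
r4 m[φ2→X0] = [3, 5, 1]
r4 m[φ3→X0] = [3, 6, 6]
r4 m[φ4→X3] = [9, 8, 7]
r4 m[φ5→X9] = [1, 8, 8]
r4 m[φ6→X9] = [5, 3, 1]
r4 m[φ7→X0] = [5, 9, 8]
r4 m[φ8→X13] = [5, 7, 6]
r4 m[X3→φ0] = [19, 17, 15]
r4 m[X3→φ1] = [18, 13, 15]
r4 m[X3→φ4] = [19, 14, 16]
r4 m[X9→φ1] = [6, 11, 9]
r4 m[X9→φ5] = [16, 12, 12]
r4 m[X9→φ6] = [12, 17, 19]
r4 m[X13→φ0] = [5, 7, 6]
r4 m[X13→φ8] = [8, 9, 9]
r4 m[X15→φ1] = [11, 14, 14]
r4 m[X15→φ2] = [17, 17, 15]
r4 m[X0→φ2] = [8, 15, 14]
r4 m[X0→φ3] = [8, 14, 9]
r4 m[X0→φ7] = [6, 11, 7]
r5 m[φ0→X3] = [9, 5, 8]
r5 m[φ0→X13] = [17, 17, 17]
r5 m[φ1→X3] = [23, 20, 21]
r5 m[φ1→X9] = [28, 28, 24]
r5 m[φ1→X15] = [22, 22, 20]
r5 m[φ2→X15] = [11, 14, 14]
r5 m[φ2→X0] = [20, 19, 17]
r5 m[φ3→X0] = [3, 6, 6]
r5 m[φ4→X3] = [9, 8, 7]
r5 m[φ5→X9] = [1, 8, 8]
r5 m[φ6→X9] = [5, 3, 1]
r5 m[φ7→X0] = [5, 9, 8]
r5 m[φ8→X13] = [5, 7, 6]
r5 m[X3→φ0] = [19, 17, 15]
r5 m[X3→φ1] = [18, 13, 15]
r5 m[X3→φ4] = [19, 14, 16]
r5 m[X9→φ1] = [6, 11, 9]
r5 m[X9→φ5] = [16, 12, 12]
r5 m[X9→φ6] = [12, 17, 19]
r5 m[X13→φ0] = [5, 7, 6]
r5 m[X13→φ8] = [8, 9, 9]
r5 m[X15→φ1] = [11, 14, 14]
r5 m[X15→φ2] = [17, 17, 15]
r5 m[X0→φ2] = [8, 15, 14]
r5 m[X0→φ3] = [8, 14, 9]
r5 m[X0→φ7] = [6, 11, 7]
r6 m[φ0→X3] = [9, 5, 8]
r6 m[φ0→X13] = [17, 17, 17]
r6 m[φ1→X3] = [23, 20, 21]
r6 m[φ1→X9] = [28, 28, 24]
r6 m[φ1→X15] = [22, 22, 20]
r6 m[φ2→X15] = [11, 14, 14]
r6 m[φ2→X0] = [20, 19, 17]
r6 m[φ3→X0] = [3, 6, 6]
r6 m[φ4→X3] = [9, 8, 7]
r6 m[φ5→X9] = [1, 8, 8]
r6 m[φ6→X9] = [5, 3, 1]
r6 m[φ7→X0] = [5, 9, 8]
r6 m[φ8→X13] = [5, 7, 6]
r6 m[X3→φ0] = [32, 28, 28]
r6 m[X3→φ1] = [18, 13, 15]
r6 m[X3→φ4] = [32, 25, 29]
r6 m[X9→φ1] = [6, 11, 9]
r6 m[X9→φ5] = [33, 31, 25]
r6 m[X9→φ6] = [29, 36, 32]
r6 m[X13→φ0] = [5, 7, 6]
r6 m[X13→φ8] = [17, 17, 17]
r6 m[X15→φ1] = [11, 14, 14]
r6 m[X15→φ2] = [22, 22, 20]
r6 m[X0→φ2] = [8, 15, 14]
r6 m[X0→φ3] = [25, 28, 25]
r6 m[X0→φ7] = [23, 25, 23]
r7 m[φ0→X3] = [9, 5, 8]
r7 m[φ0→X13] = [28, 29, 29]
r7 m[φ1→X3] = [23, 20, 21]
r7 m[φ1→X9] = [28, 28, 24]
r7 m[φ1→X15] = [22, 22, 20]
r7 m[φ2→X15] = [11, 14, 14]
r7 m[φ2→X0] = [25, 24, 22]
r7 m[φ3→X0] = [3, 6, 6]
r7 m[φ4→X3] = [9, 8, 7]
r7 m[φ5→X9] = [1, 8, 8]
r7 m[φ6→X9] = [5, 3, 1]
r7 m[φ7→X0] = [5, 9, 8]
r7 m[φ8→X13] = [5, 7, 6]
r7 m[X3→φ0] = [32, 28, 28]
r7 m[X3→φ1] = [18, 13, 15]
r7 m[X3→φ4] = [32, 25, 29]
r7 m[X9→φ1] = [6, 11, 9]
r7 m[X9→φ5] = [33, 31, 25]
r7 m[X9→φ6] = [29, 36, 32]
r7 m[X13→φ0] = [5, 7, 6]
r7 m[X13→φ8] = [17, 17, 17]
r7 m[X15→φ1] = [11, 14, 14]
r7 m[X15→φ2] = [22, 22, 20]
r7 m[X0→φ2] = [8, 15, 14]
r7 m[X0→φ3] = [25, 28, 25]
r7 m[X0→φ7] = [23, 25, 23]
r8 m[φ0→X3] = [9, 5, 8]
r8 m[φ0→X13] = [28, 29, 29]
r8 m[φ1→X3] = [23, 20, 21]
r8 m[φ1→X9] = [28, 28, 24]
r8 m[φ1→X15] = [22, 22, 20]
r8 m[φ2→X15] = [11, 14, 14]
r8 m[φ2→X0] = [25, 24, 22]
r8 m[φ3→X0] = [3, 6, 6]
r8 m[φ4→X3] = [9, 8, 7]
r8 m[φ5→X9] = [1, 8, 8]
r8 m[φ6→X9] = [5, 3, 1]
r8 m[φ7→X0] = [5, 9, 8]
r8 m[φ8→X13] = [5, 7, 6]
r8 m[X3→φ0] = [32, 28, 28]
r8 m[X3→φ1] = [18, 13, 15]
r8 m[X3→φ4] = [32, 25, 29]
r8 m[X9→φ1] = [6, 11, 9]
r8 m[X9→φ5] = [33, 31, 25]
r8 m[X9→φ6] = [29, 36, 32]
r8 m[X13→φ0] = [5, 7, 6]
r8 m[X13→φ8] = [28, 29, 29]
r8 m[X15→φ1] = [11, 14, 14]
r8 m[X15→φ2] = [22, 22, 20]
r8 m[X0→φ2] = [8, 15, 14]
r8 m[X0→φ3] = [30, 33, 30]
r8 m[X0→φ7] = [28, 30, 28]
r9 m[φ0→X3] = [9, 5, 8]
r9 m[φ0→X13] = [28, 29, 29]
r9 m[φ1→X3] = [23, 20, 21]
r9 m[φ1→X9] = [28, 28, 24]
r9 m[φ1→X15] = [22, 22, 20]
r9 m[φ2→X15] = [11, 14, 14]
r9 m[φ2→X0] = [25, 24, 22]
r9 m[φ3→X0] = [3, 6, 6]
r9 m[φ4→X3] = [9, 8, 7]
r9 m[φ5→X9] = [1, 8, 8]
r9 m[φ6→X9] = [5, 3, 1]
r9 m[φ7→X0] = [5, 9, 8]
r9 m[φ8→X13] = [5, 7, 6]
r9 m[X3→φ0] = [32, 28, 28]
r9 m[X3→φ1] = [18, 13, 15]
r9 m[X3→φ4] = [32, 25, 29]
r9 m[X9→φ1] = [6, 11, 9]
r9 m[X9→φ5] = [33, 31, 25]
r9 m[X9→φ6] = [29, 36, 32]
r9 m[X13→φ0] = [5, 7, 6]
r9 m[X13→φ8] = [28, 29, 29]
r9 m[X15→φ1] = [11, 14, 14]
r9 m[X15→φ2] = [22, 22, 20]
r9 m[X0→φ2] = [8, 15, 14]
r9 m[X0→φ3] = [30, 33, 30]
r9 m[X0→φ7] = [28, 30, 28]
fixed point reached at round 9
traceback from X3: (X3=1, X9=2, X13=0, X15=0, X0=0), score=33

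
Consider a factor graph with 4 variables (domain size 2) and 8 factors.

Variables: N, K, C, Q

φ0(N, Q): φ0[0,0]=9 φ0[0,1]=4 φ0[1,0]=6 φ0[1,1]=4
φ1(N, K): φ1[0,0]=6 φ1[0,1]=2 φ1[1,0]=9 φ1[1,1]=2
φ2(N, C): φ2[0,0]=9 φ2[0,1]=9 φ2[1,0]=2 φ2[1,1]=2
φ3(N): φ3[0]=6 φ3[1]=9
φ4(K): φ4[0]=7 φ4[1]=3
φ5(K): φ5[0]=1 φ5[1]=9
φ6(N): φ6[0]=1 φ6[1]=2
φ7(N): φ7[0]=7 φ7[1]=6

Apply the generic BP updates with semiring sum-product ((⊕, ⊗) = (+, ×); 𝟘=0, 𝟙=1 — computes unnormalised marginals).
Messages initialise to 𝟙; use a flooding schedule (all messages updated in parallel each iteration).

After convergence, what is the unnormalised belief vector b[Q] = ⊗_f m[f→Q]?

init: all messages = 𝟙 over 2 values
r1 m[φ0→N] = [13, 10]
r1 m[φ0→Q] = [15, 8]
r1 m[φ1→N] = [8, 11]
r1 m[φ1→K] = [15, 4]
r1 m[φ2→N] = [18, 4]
r1 m[φ2→C] = [11, 11]
r1 m[φ3→N] = [6, 9]
r1 m[φ4→K] = [7, 3]
r1 m[φ5→K] = [1, 9]
r1 m[φ6→N] = [1, 2]
r1 m[φ7→N] = [7, 6]
r1 m[N→φ0] = [1, 1]
r1 m[N→φ1] = [1, 1]
r1 m[N→φ2] = [1, 1]
r1 m[N→φ3] = [1, 1]
r1 m[N→φ6] = [1, 1]
r1 m[N→φ7] = [1, 1]
r1 m[K→φ1] = [1, 1]
r1 m[K→φ4] = [1, 1]
r1 m[K→φ5] = [1, 1]
r1 m[C→φ2] = [1, 1]
r1 m[Q→φ0] = [1, 1]
r2 m[φ0→N] = [13, 10]
r2 m[φ0→Q] = [15, 8]
r2 m[φ1→N] = [8, 11]
r2 m[φ1→K] = [15, 4]
r2 m[φ2→N] = [18, 4]
r2 m[φ2→C] = [11, 11]
r2 m[φ3→N] = [6, 9]
r2 m[φ4→K] = [7, 3]
r2 m[φ5→K] = [1, 9]
r2 m[φ6→N] = [1, 2]
r2 m[φ7→N] = [7, 6]
r2 m[N→φ0] = [6048, 4752]
r2 m[N→φ1] = [9828, 4320]
r2 m[N→φ2] = [4368, 11880]
r2 m[N→φ3] = [13104, 5280]
r2 m[N→φ6] = [78624, 23760]
r2 m[N→φ7] = [11232, 7920]
r2 m[K→φ1] = [7, 27]
r2 m[K→φ4] = [15, 36]
r2 m[K→φ5] = [105, 12]
r2 m[C→φ2] = [1, 1]
r2 m[Q→φ0] = [1, 1]
r3 m[φ0→N] = [13, 10]
r3 m[φ0→Q] = [82944, 43200]
r3 m[φ1→N] = [96, 117]
r3 m[φ1→K] = [97848, 28296]
r3 m[φ2→N] = [18, 4]
r3 m[φ2→C] = [63072, 63072]
r3 m[φ3→N] = [6, 9]
r3 m[φ4→K] = [7, 3]
r3 m[φ5→K] = [1, 9]
r3 m[φ6→N] = [1, 2]
r3 m[φ7→N] = [7, 6]
r3 m[N→φ0] = [6048, 4752]
r3 m[N→φ1] = [9828, 4320]
r3 m[N→φ2] = [4368, 11880]
r3 m[N→φ3] = [13104, 5280]
r3 m[N→φ6] = [78624, 23760]
r3 m[N→φ7] = [11232, 7920]
r3 m[K→φ1] = [7, 27]
r3 m[K→φ4] = [15, 36]
r3 m[K→φ5] = [105, 12]
r3 m[C→φ2] = [1, 1]
r3 m[Q→φ0] = [1, 1]
r4 m[φ0→N] = [13, 10]
r4 m[φ0→Q] = [82944, 43200]
r4 m[φ1→N] = [96, 117]
r4 m[φ1→K] = [97848, 28296]
r4 m[φ2→N] = [18, 4]
r4 m[φ2→C] = [63072, 63072]
r4 m[φ3→N] = [6, 9]
r4 m[φ4→K] = [7, 3]
r4 m[φ5→K] = [1, 9]
r4 m[φ6→N] = [1, 2]
r4 m[φ7→N] = [7, 6]
r4 m[N→φ0] = [72576, 50544]
r4 m[N→φ1] = [9828, 4320]
r4 m[N→φ2] = [52416, 126360]
r4 m[N→φ3] = [157248, 56160]
r4 m[N→φ6] = [943488, 252720]
r4 m[N→φ7] = [134784, 84240]
r4 m[K→φ1] = [7, 27]
r4 m[K→φ4] = [97848, 254664]
r4 m[K→φ5] = [684936, 84888]
r4 m[C→φ2] = [1, 1]
r4 m[Q→φ0] = [1, 1]
r5 m[φ0→N] = [13, 10]
r5 m[φ0→Q] = [956448, 492480]
r5 m[φ1→N] = [96, 117]
r5 m[φ1→K] = [97848, 28296]
r5 m[φ2→N] = [18, 4]
r5 m[φ2→C] = [724464, 724464]
r5 m[φ3→N] = [6, 9]
r5 m[φ4→K] = [7, 3]
r5 m[φ5→K] = [1, 9]
r5 m[φ6→N] = [1, 2]
r5 m[φ7→N] = [7, 6]
r5 m[N→φ0] = [72576, 50544]
r5 m[N→φ1] = [9828, 4320]
r5 m[N→φ2] = [52416, 126360]
r5 m[N→φ3] = [157248, 56160]
r5 m[N→φ6] = [943488, 252720]
r5 m[N→φ7] = [134784, 84240]
r5 m[K→φ1] = [7, 27]
r5 m[K→φ4] = [97848, 254664]
r5 m[K→φ5] = [684936, 84888]
r5 m[C→φ2] = [1, 1]
r5 m[Q→φ0] = [1, 1]
r6 m[φ0→N] = [13, 10]
r6 m[φ0→Q] = [956448, 492480]
r6 m[φ1→N] = [96, 117]
r6 m[φ1→K] = [97848, 28296]
r6 m[φ2→N] = [18, 4]
r6 m[φ2→C] = [724464, 724464]
r6 m[φ3→N] = [6, 9]
r6 m[φ4→K] = [7, 3]
r6 m[φ5→K] = [1, 9]
r6 m[φ6→N] = [1, 2]
r6 m[φ7→N] = [7, 6]
r6 m[N→φ0] = [72576, 50544]
r6 m[N→φ1] = [9828, 4320]
r6 m[N→φ2] = [52416, 126360]
r6 m[N→φ3] = [157248, 56160]
r6 m[N→φ6] = [943488, 252720]
r6 m[N→φ7] = [134784, 84240]
r6 m[K→φ1] = [7, 27]
r6 m[K→φ4] = [97848, 254664]
r6 m[K→φ5] = [684936, 84888]
r6 m[C→φ2] = [1, 1]
r6 m[Q→φ0] = [1, 1]
fixed point reached at round 6
b[Q] = ⊗ incoming = [956448, 492480]

b[Q] = [956448, 492480]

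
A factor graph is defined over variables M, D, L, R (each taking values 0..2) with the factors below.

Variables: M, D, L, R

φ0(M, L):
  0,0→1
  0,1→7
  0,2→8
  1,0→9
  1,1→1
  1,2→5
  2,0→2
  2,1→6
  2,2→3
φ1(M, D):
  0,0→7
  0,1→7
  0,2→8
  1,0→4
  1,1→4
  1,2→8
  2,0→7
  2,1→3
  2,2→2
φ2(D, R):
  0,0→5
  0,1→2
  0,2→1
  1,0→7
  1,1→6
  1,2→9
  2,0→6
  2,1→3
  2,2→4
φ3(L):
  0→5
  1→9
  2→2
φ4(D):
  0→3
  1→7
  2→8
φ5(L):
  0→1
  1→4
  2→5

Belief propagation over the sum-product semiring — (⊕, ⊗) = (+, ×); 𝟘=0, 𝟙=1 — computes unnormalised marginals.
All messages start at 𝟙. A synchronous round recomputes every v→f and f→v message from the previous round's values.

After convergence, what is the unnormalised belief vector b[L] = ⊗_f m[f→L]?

init: all messages = 𝟙 over 3 values
r1 m[φ0→M] = [16, 15, 11]
r1 m[φ0→L] = [12, 14, 16]
r1 m[φ1→M] = [22, 16, 12]
r1 m[φ1→D] = [18, 14, 18]
r1 m[φ2→D] = [8, 22, 13]
r1 m[φ2→R] = [18, 11, 14]
r1 m[φ3→L] = [5, 9, 2]
r1 m[φ4→D] = [3, 7, 8]
r1 m[φ5→L] = [1, 4, 5]
r1 m[M→φ0] = [1, 1, 1]
r1 m[M→φ1] = [1, 1, 1]
r1 m[D→φ1] = [1, 1, 1]
r1 m[D→φ2] = [1, 1, 1]
r1 m[D→φ4] = [1, 1, 1]
r1 m[L→φ0] = [1, 1, 1]
r1 m[L→φ3] = [1, 1, 1]
r1 m[L→φ5] = [1, 1, 1]
r1 m[R→φ2] = [1, 1, 1]
r2 m[φ0→M] = [16, 15, 11]
r2 m[φ0→L] = [12, 14, 16]
r2 m[φ1→M] = [22, 16, 12]
r2 m[φ1→D] = [18, 14, 18]
r2 m[φ2→D] = [8, 22, 13]
r2 m[φ2→R] = [18, 11, 14]
r2 m[φ3→L] = [5, 9, 2]
r2 m[φ4→D] = [3, 7, 8]
r2 m[φ5→L] = [1, 4, 5]
r2 m[M→φ0] = [22, 16, 12]
r2 m[M→φ1] = [16, 15, 11]
r2 m[D→φ1] = [24, 154, 104]
r2 m[D→φ2] = [54, 98, 144]
r2 m[D→φ4] = [144, 308, 234]
r2 m[L→φ0] = [5, 36, 10]
r2 m[L→φ3] = [12, 56, 80]
r2 m[L→φ5] = [60, 126, 32]
r2 m[R→φ2] = [1, 1, 1]
r3 m[φ0→M] = [337, 131, 256]
r3 m[φ0→L] = [190, 242, 292]
r3 m[φ1→M] = [2078, 1544, 838]
r3 m[φ1→D] = [249, 205, 270]
r3 m[φ2→D] = [8, 22, 13]
r3 m[φ2→R] = [1820, 1128, 1512]
r3 m[φ3→L] = [5, 9, 2]
r3 m[φ4→D] = [3, 7, 8]
r3 m[φ5→L] = [1, 4, 5]
r3 m[M→φ0] = [22, 16, 12]
r3 m[M→φ1] = [16, 15, 11]
r3 m[D→φ1] = [24, 154, 104]
r3 m[D→φ2] = [54, 98, 144]
r3 m[D→φ4] = [144, 308, 234]
r3 m[L→φ0] = [5, 36, 10]
r3 m[L→φ3] = [12, 56, 80]
r3 m[L→φ5] = [60, 126, 32]
r3 m[R→φ2] = [1, 1, 1]
r4 m[φ0→M] = [337, 131, 256]
r4 m[φ0→L] = [190, 242, 292]
r4 m[φ1→M] = [2078, 1544, 838]
r4 m[φ1→D] = [249, 205, 270]
r4 m[φ2→D] = [8, 22, 13]
r4 m[φ2→R] = [1820, 1128, 1512]
r4 m[φ3→L] = [5, 9, 2]
r4 m[φ4→D] = [3, 7, 8]
r4 m[φ5→L] = [1, 4, 5]
r4 m[M→φ0] = [2078, 1544, 838]
r4 m[M→φ1] = [337, 131, 256]
r4 m[D→φ1] = [24, 154, 104]
r4 m[D→φ2] = [747, 1435, 2160]
r4 m[D→φ4] = [1992, 4510, 3510]
r4 m[L→φ0] = [5, 36, 10]
r4 m[L→φ3] = [190, 968, 1460]
r4 m[L→φ5] = [950, 2178, 584]
r4 m[R→φ2] = [1, 1, 1]
r5 m[φ0→M] = [337, 131, 256]
r5 m[φ0→L] = [17650, 21118, 26858]
r5 m[φ1→M] = [2078, 1544, 838]
r5 m[φ1→D] = [4675, 3651, 4256]
r5 m[φ2→D] = [8, 22, 13]
r5 m[φ2→R] = [26740, 16584, 22302]
r5 m[φ3→L] = [5, 9, 2]
r5 m[φ4→D] = [3, 7, 8]
r5 m[φ5→L] = [1, 4, 5]
r5 m[M→φ0] = [2078, 1544, 838]
r5 m[M→φ1] = [337, 131, 256]
r5 m[D→φ1] = [24, 154, 104]
r5 m[D→φ2] = [747, 1435, 2160]
r5 m[D→φ4] = [1992, 4510, 3510]
r5 m[L→φ0] = [5, 36, 10]
r5 m[L→φ3] = [190, 968, 1460]
r5 m[L→φ5] = [950, 2178, 584]
r5 m[R→φ2] = [1, 1, 1]
r6 m[φ0→M] = [337, 131, 256]
r6 m[φ0→L] = [17650, 21118, 26858]
r6 m[φ1→M] = [2078, 1544, 838]
r6 m[φ1→D] = [4675, 3651, 4256]
r6 m[φ2→D] = [8, 22, 13]
r6 m[φ2→R] = [26740, 16584, 22302]
r6 m[φ3→L] = [5, 9, 2]
r6 m[φ4→D] = [3, 7, 8]
r6 m[φ5→L] = [1, 4, 5]
r6 m[M→φ0] = [2078, 1544, 838]
r6 m[M→φ1] = [337, 131, 256]
r6 m[D→φ1] = [24, 154, 104]
r6 m[D→φ2] = [14025, 25557, 34048]
r6 m[D→φ4] = [37400, 80322, 55328]
r6 m[L→φ0] = [5, 36, 10]
r6 m[L→φ3] = [17650, 84472, 134290]
r6 m[L→φ5] = [88250, 190062, 53716]
r6 m[R→φ2] = [1, 1, 1]
r7 m[φ0→M] = [337, 131, 256]
r7 m[φ0→L] = [17650, 21118, 26858]
r7 m[φ1→M] = [2078, 1544, 838]
r7 m[φ1→D] = [4675, 3651, 4256]
r7 m[φ2→D] = [8, 22, 13]
r7 m[φ2→R] = [453312, 283536, 380230]
r7 m[φ3→L] = [5, 9, 2]
r7 m[φ4→D] = [3, 7, 8]
r7 m[φ5→L] = [1, 4, 5]
r7 m[M→φ0] = [2078, 1544, 838]
r7 m[M→φ1] = [337, 131, 256]
r7 m[D→φ1] = [24, 154, 104]
r7 m[D→φ2] = [14025, 25557, 34048]
r7 m[D→φ4] = [37400, 80322, 55328]
r7 m[L→φ0] = [5, 36, 10]
r7 m[L→φ3] = [17650, 84472, 134290]
r7 m[L→φ5] = [88250, 190062, 53716]
r7 m[R→φ2] = [1, 1, 1]
r8 m[φ0→M] = [337, 131, 256]
r8 m[φ0→L] = [17650, 21118, 26858]
r8 m[φ1→M] = [2078, 1544, 838]
r8 m[φ1→D] = [4675, 3651, 4256]
r8 m[φ2→D] = [8, 22, 13]
r8 m[φ2→R] = [453312, 283536, 380230]
r8 m[φ3→L] = [5, 9, 2]
r8 m[φ4→D] = [3, 7, 8]
r8 m[φ5→L] = [1, 4, 5]
r8 m[M→φ0] = [2078, 1544, 838]
r8 m[M→φ1] = [337, 131, 256]
r8 m[D→φ1] = [24, 154, 104]
r8 m[D→φ2] = [14025, 25557, 34048]
r8 m[D→φ4] = [37400, 80322, 55328]
r8 m[L→φ0] = [5, 36, 10]
r8 m[L→φ3] = [17650, 84472, 134290]
r8 m[L→φ5] = [88250, 190062, 53716]
r8 m[R→φ2] = [1, 1, 1]
fixed point reached at round 8
b[L] = ⊗ incoming = [88250, 760248, 268580]

b[L] = [88250, 760248, 268580]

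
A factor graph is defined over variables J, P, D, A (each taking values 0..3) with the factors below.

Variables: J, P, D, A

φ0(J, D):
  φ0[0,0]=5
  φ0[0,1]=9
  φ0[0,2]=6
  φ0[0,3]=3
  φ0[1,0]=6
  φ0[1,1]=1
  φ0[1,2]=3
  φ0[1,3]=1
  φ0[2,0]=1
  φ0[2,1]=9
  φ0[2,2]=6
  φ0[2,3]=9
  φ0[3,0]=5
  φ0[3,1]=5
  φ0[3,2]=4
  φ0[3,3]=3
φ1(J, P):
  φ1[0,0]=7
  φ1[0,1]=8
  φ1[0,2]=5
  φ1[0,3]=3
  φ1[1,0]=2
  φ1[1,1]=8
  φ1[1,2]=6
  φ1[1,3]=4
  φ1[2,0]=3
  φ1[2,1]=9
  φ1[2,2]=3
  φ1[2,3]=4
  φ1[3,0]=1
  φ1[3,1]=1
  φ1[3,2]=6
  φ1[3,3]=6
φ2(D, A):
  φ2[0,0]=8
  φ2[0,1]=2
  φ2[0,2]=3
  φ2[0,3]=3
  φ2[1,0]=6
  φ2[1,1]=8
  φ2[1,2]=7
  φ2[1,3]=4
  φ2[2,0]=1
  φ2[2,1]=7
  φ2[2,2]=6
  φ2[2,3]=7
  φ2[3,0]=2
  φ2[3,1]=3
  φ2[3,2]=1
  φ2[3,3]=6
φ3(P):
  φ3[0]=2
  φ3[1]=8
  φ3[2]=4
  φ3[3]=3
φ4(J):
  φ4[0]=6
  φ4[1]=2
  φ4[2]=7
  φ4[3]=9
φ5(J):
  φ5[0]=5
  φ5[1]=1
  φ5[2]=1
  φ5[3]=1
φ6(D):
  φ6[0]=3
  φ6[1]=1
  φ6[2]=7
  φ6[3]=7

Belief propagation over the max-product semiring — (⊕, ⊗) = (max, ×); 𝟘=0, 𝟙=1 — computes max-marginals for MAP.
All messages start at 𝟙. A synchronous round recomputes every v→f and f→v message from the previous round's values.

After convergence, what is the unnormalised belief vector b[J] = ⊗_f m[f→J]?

b[J] = [564480, 18816, 190512, 42336]

init: all messages = 𝟙 over 4 values
r1 m[φ0→J] = [9, 6, 9, 5]
r1 m[φ0→D] = [6, 9, 6, 9]
r1 m[φ1→J] = [8, 8, 9, 6]
r1 m[φ1→P] = [7, 9, 6, 6]
r1 m[φ2→D] = [8, 8, 7, 6]
r1 m[φ2→A] = [8, 8, 7, 7]
r1 m[φ3→P] = [2, 8, 4, 3]
r1 m[φ4→J] = [6, 2, 7, 9]
r1 m[φ5→J] = [5, 1, 1, 1]
r1 m[φ6→D] = [3, 1, 7, 7]
r1 m[J→φ0] = [1, 1, 1, 1]
r1 m[J→φ1] = [1, 1, 1, 1]
r1 m[J→φ4] = [1, 1, 1, 1]
r1 m[J→φ5] = [1, 1, 1, 1]
r1 m[P→φ1] = [1, 1, 1, 1]
r1 m[P→φ3] = [1, 1, 1, 1]
r1 m[D→φ0] = [1, 1, 1, 1]
r1 m[D→φ2] = [1, 1, 1, 1]
r1 m[D→φ6] = [1, 1, 1, 1]
r1 m[A→φ2] = [1, 1, 1, 1]
r2 m[φ0→J] = [9, 6, 9, 5]
r2 m[φ0→D] = [6, 9, 6, 9]
r2 m[φ1→J] = [8, 8, 9, 6]
r2 m[φ1→P] = [7, 9, 6, 6]
r2 m[φ2→D] = [8, 8, 7, 6]
r2 m[φ2→A] = [8, 8, 7, 7]
r2 m[φ3→P] = [2, 8, 4, 3]
r2 m[φ4→J] = [6, 2, 7, 9]
r2 m[φ5→J] = [5, 1, 1, 1]
r2 m[φ6→D] = [3, 1, 7, 7]
r2 m[J→φ0] = [240, 16, 63, 54]
r2 m[J→φ1] = [270, 12, 63, 45]
r2 m[J→φ4] = [360, 48, 81, 30]
r2 m[J→φ5] = [432, 96, 567, 270]
r2 m[P→φ1] = [2, 8, 4, 3]
r2 m[P→φ3] = [7, 9, 6, 6]
r2 m[D→φ0] = [24, 8, 49, 42]
r2 m[D→φ2] = [18, 9, 42, 63]
r2 m[D→φ6] = [48, 72, 42, 54]
r2 m[A→φ2] = [1, 1, 1, 1]
r3 m[φ0→J] = [294, 147, 378, 196]
r3 m[φ0→D] = [1200, 2160, 1440, 720]
r3 m[φ1→J] = [64, 64, 72, 24]
r3 m[φ1→P] = [1890, 2160, 1350, 810]
r3 m[φ2→D] = [8, 8, 7, 6]
r3 m[φ2→A] = [144, 294, 252, 378]
r3 m[φ3→P] = [2, 8, 4, 3]
r3 m[φ4→J] = [6, 2, 7, 9]
r3 m[φ5→J] = [5, 1, 1, 1]
r3 m[φ6→D] = [3, 1, 7, 7]
r3 m[J→φ0] = [240, 16, 63, 54]
r3 m[J→φ1] = [270, 12, 63, 45]
r3 m[J→φ4] = [360, 48, 81, 30]
r3 m[J→φ5] = [432, 96, 567, 270]
r3 m[P→φ1] = [2, 8, 4, 3]
r3 m[P→φ3] = [7, 9, 6, 6]
r3 m[D→φ0] = [24, 8, 49, 42]
r3 m[D→φ2] = [18, 9, 42, 63]
r3 m[D→φ6] = [48, 72, 42, 54]
r3 m[A→φ2] = [1, 1, 1, 1]
r4 m[φ0→J] = [294, 147, 378, 196]
r4 m[φ0→D] = [1200, 2160, 1440, 720]
r4 m[φ1→J] = [64, 64, 72, 24]
r4 m[φ1→P] = [1890, 2160, 1350, 810]
r4 m[φ2→D] = [8, 8, 7, 6]
r4 m[φ2→A] = [144, 294, 252, 378]
r4 m[φ3→P] = [2, 8, 4, 3]
r4 m[φ4→J] = [6, 2, 7, 9]
r4 m[φ5→J] = [5, 1, 1, 1]
r4 m[φ6→D] = [3, 1, 7, 7]
r4 m[J→φ0] = [1920, 128, 504, 216]
r4 m[J→φ1] = [8820, 294, 2646, 1764]
r4 m[J→φ4] = [94080, 9408, 27216, 4704]
r4 m[J→φ5] = [112896, 18816, 190512, 42336]
r4 m[P→φ1] = [2, 8, 4, 3]
r4 m[P→φ3] = [1890, 2160, 1350, 810]
r4 m[D→φ0] = [24, 8, 49, 42]
r4 m[D→φ2] = [3600, 2160, 10080, 5040]
r4 m[D→φ6] = [9600, 17280, 10080, 4320]
r4 m[A→φ2] = [1, 1, 1, 1]
r5 m[φ0→J] = [294, 147, 378, 196]
r5 m[φ0→D] = [9600, 17280, 11520, 5760]
r5 m[φ1→J] = [64, 64, 72, 24]
r5 m[φ1→P] = [61740, 70560, 44100, 26460]
r5 m[φ2→D] = [8, 8, 7, 6]
r5 m[φ2→A] = [28800, 70560, 60480, 70560]
r5 m[φ3→P] = [2, 8, 4, 3]
r5 m[φ4→J] = [6, 2, 7, 9]
r5 m[φ5→J] = [5, 1, 1, 1]
r5 m[φ6→D] = [3, 1, 7, 7]
r5 m[J→φ0] = [1920, 128, 504, 216]
r5 m[J→φ1] = [8820, 294, 2646, 1764]
r5 m[J→φ4] = [94080, 9408, 27216, 4704]
r5 m[J→φ5] = [112896, 18816, 190512, 42336]
r5 m[P→φ1] = [2, 8, 4, 3]
r5 m[P→φ3] = [1890, 2160, 1350, 810]
r5 m[D→φ0] = [24, 8, 49, 42]
r5 m[D→φ2] = [3600, 2160, 10080, 5040]
r5 m[D→φ6] = [9600, 17280, 10080, 4320]
r5 m[A→φ2] = [1, 1, 1, 1]
r6 m[φ0→J] = [294, 147, 378, 196]
r6 m[φ0→D] = [9600, 17280, 11520, 5760]
r6 m[φ1→J] = [64, 64, 72, 24]
r6 m[φ1→P] = [61740, 70560, 44100, 26460]
r6 m[φ2→D] = [8, 8, 7, 6]
r6 m[φ2→A] = [28800, 70560, 60480, 70560]
r6 m[φ3→P] = [2, 8, 4, 3]
r6 m[φ4→J] = [6, 2, 7, 9]
r6 m[φ5→J] = [5, 1, 1, 1]
r6 m[φ6→D] = [3, 1, 7, 7]
r6 m[J→φ0] = [1920, 128, 504, 216]
r6 m[J→φ1] = [8820, 294, 2646, 1764]
r6 m[J→φ4] = [94080, 9408, 27216, 4704]
r6 m[J→φ5] = [112896, 18816, 190512, 42336]
r6 m[P→φ1] = [2, 8, 4, 3]
r6 m[P→φ3] = [61740, 70560, 44100, 26460]
r6 m[D→φ0] = [24, 8, 49, 42]
r6 m[D→φ2] = [28800, 17280, 80640, 40320]
r6 m[D→φ6] = [76800, 138240, 80640, 34560]
r6 m[A→φ2] = [1, 1, 1, 1]
r7 m[φ0→J] = [294, 147, 378, 196]
r7 m[φ0→D] = [9600, 17280, 11520, 5760]
r7 m[φ1→J] = [64, 64, 72, 24]
r7 m[φ1→P] = [61740, 70560, 44100, 26460]
r7 m[φ2→D] = [8, 8, 7, 6]
r7 m[φ2→A] = [230400, 564480, 483840, 564480]
r7 m[φ3→P] = [2, 8, 4, 3]
r7 m[φ4→J] = [6, 2, 7, 9]
r7 m[φ5→J] = [5, 1, 1, 1]
r7 m[φ6→D] = [3, 1, 7, 7]
r7 m[J→φ0] = [1920, 128, 504, 216]
r7 m[J→φ1] = [8820, 294, 2646, 1764]
r7 m[J→φ4] = [94080, 9408, 27216, 4704]
r7 m[J→φ5] = [112896, 18816, 190512, 42336]
r7 m[P→φ1] = [2, 8, 4, 3]
r7 m[P→φ3] = [61740, 70560, 44100, 26460]
r7 m[D→φ0] = [24, 8, 49, 42]
r7 m[D→φ2] = [28800, 17280, 80640, 40320]
r7 m[D→φ6] = [76800, 138240, 80640, 34560]
r7 m[A→φ2] = [1, 1, 1, 1]
r8 m[φ0→J] = [294, 147, 378, 196]
r8 m[φ0→D] = [9600, 17280, 11520, 5760]
r8 m[φ1→J] = [64, 64, 72, 24]
r8 m[φ1→P] = [61740, 70560, 44100, 26460]
r8 m[φ2→D] = [8, 8, 7, 6]
r8 m[φ2→A] = [230400, 564480, 483840, 564480]
r8 m[φ3→P] = [2, 8, 4, 3]
r8 m[φ4→J] = [6, 2, 7, 9]
r8 m[φ5→J] = [5, 1, 1, 1]
r8 m[φ6→D] = [3, 1, 7, 7]
r8 m[J→φ0] = [1920, 128, 504, 216]
r8 m[J→φ1] = [8820, 294, 2646, 1764]
r8 m[J→φ4] = [94080, 9408, 27216, 4704]
r8 m[J→φ5] = [112896, 18816, 190512, 42336]
r8 m[P→φ1] = [2, 8, 4, 3]
r8 m[P→φ3] = [61740, 70560, 44100, 26460]
r8 m[D→φ0] = [24, 8, 49, 42]
r8 m[D→φ2] = [28800, 17280, 80640, 40320]
r8 m[D→φ6] = [76800, 138240, 80640, 34560]
r8 m[A→φ2] = [1, 1, 1, 1]
fixed point reached at round 8
b[J] = ⊗ incoming = [564480, 18816, 190512, 42336]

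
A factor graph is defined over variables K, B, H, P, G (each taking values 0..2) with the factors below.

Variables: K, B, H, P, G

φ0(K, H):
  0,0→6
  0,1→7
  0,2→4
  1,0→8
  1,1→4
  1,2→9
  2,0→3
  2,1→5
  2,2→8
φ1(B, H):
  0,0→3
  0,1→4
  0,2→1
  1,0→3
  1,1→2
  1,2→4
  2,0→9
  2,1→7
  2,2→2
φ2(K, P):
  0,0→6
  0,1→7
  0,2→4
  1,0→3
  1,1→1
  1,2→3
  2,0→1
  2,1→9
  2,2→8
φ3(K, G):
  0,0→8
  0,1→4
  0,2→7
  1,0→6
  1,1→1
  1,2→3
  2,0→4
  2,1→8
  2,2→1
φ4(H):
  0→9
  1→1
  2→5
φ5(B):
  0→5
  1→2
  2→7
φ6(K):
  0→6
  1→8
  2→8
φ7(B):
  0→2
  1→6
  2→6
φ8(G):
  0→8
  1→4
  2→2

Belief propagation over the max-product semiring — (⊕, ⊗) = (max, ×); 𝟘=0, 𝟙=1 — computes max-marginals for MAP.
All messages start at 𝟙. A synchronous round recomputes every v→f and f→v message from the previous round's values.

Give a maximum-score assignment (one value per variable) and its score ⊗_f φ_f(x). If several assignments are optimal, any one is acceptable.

init: all messages = 𝟙 over 3 values
r1 m[φ0→K] = [7, 9, 8]
r1 m[φ0→H] = [8, 7, 9]
r1 m[φ1→B] = [4, 4, 9]
r1 m[φ1→H] = [9, 7, 4]
r1 m[φ2→K] = [7, 3, 9]
r1 m[φ2→P] = [6, 9, 8]
r1 m[φ3→K] = [8, 6, 8]
r1 m[φ3→G] = [8, 8, 7]
r1 m[φ4→H] = [9, 1, 5]
r1 m[φ5→B] = [5, 2, 7]
r1 m[φ6→K] = [6, 8, 8]
r1 m[φ7→B] = [2, 6, 6]
r1 m[φ8→G] = [8, 4, 2]
r1 m[K→φ0] = [1, 1, 1]
r1 m[K→φ2] = [1, 1, 1]
r1 m[K→φ3] = [1, 1, 1]
r1 m[K→φ6] = [1, 1, 1]
r1 m[B→φ1] = [1, 1, 1]
r1 m[B→φ5] = [1, 1, 1]
r1 m[B→φ7] = [1, 1, 1]
r1 m[H→φ0] = [1, 1, 1]
r1 m[H→φ1] = [1, 1, 1]
r1 m[H→φ4] = [1, 1, 1]
r1 m[P→φ2] = [1, 1, 1]
r1 m[G→φ3] = [1, 1, 1]
r1 m[G→φ8] = [1, 1, 1]
r2 m[φ0→K] = [7, 9, 8]
r2 m[φ0→H] = [8, 7, 9]
r2 m[φ1→B] = [4, 4, 9]
r2 m[φ1→H] = [9, 7, 4]
r2 m[φ2→K] = [7, 3, 9]
r2 m[φ2→P] = [6, 9, 8]
r2 m[φ3→K] = [8, 6, 8]
r2 m[φ3→G] = [8, 8, 7]
r2 m[φ4→H] = [9, 1, 5]
r2 m[φ5→B] = [5, 2, 7]
r2 m[φ6→K] = [6, 8, 8]
r2 m[φ7→B] = [2, 6, 6]
r2 m[φ8→G] = [8, 4, 2]
r2 m[K→φ0] = [336, 144, 576]
r2 m[K→φ2] = [336, 432, 512]
r2 m[K→φ3] = [294, 216, 576]
r2 m[K→φ6] = [392, 162, 576]
r2 m[B→φ1] = [10, 12, 42]
r2 m[B→φ5] = [8, 24, 54]
r2 m[B→φ7] = [20, 8, 63]
r2 m[H→φ0] = [81, 7, 20]
r2 m[H→φ1] = [72, 7, 45]
r2 m[H→φ4] = [72, 49, 36]
r2 m[P→φ2] = [1, 1, 1]
r2 m[G→φ3] = [8, 4, 2]
r2 m[G→φ8] = [8, 8, 7]
r3 m[φ0→K] = [486, 648, 243]
r3 m[φ0→H] = [2016, 2880, 4608]
r3 m[φ1→B] = [216, 216, 648]
r3 m[φ1→H] = [378, 294, 84]
r3 m[φ2→K] = [7, 3, 9]
r3 m[φ2→P] = [2016, 4608, 4096]
r3 m[φ3→K] = [64, 48, 32]
r3 m[φ3→G] = [2352, 4608, 2058]
r3 m[φ4→H] = [9, 1, 5]
r3 m[φ5→B] = [5, 2, 7]
r3 m[φ6→K] = [6, 8, 8]
r3 m[φ7→B] = [2, 6, 6]
r3 m[φ8→G] = [8, 4, 2]
r3 m[K→φ0] = [336, 144, 576]
r3 m[K→φ2] = [336, 432, 512]
r3 m[K→φ3] = [294, 216, 576]
r3 m[K→φ6] = [392, 162, 576]
r3 m[B→φ1] = [10, 12, 42]
r3 m[B→φ5] = [8, 24, 54]
r3 m[B→φ7] = [20, 8, 63]
r3 m[H→φ0] = [81, 7, 20]
r3 m[H→φ1] = [72, 7, 45]
r3 m[H→φ4] = [72, 49, 36]
r3 m[P→φ2] = [1, 1, 1]
r3 m[G→φ3] = [8, 4, 2]
r3 m[G→φ8] = [8, 8, 7]
r4 m[φ0→K] = [486, 648, 243]
r4 m[φ0→H] = [2016, 2880, 4608]
r4 m[φ1→B] = [216, 216, 648]
r4 m[φ1→H] = [378, 294, 84]
r4 m[φ2→K] = [7, 3, 9]
r4 m[φ2→P] = [2016, 4608, 4096]
r4 m[φ3→K] = [64, 48, 32]
r4 m[φ3→G] = [2352, 4608, 2058]
r4 m[φ4→H] = [9, 1, 5]
r4 m[φ5→B] = [5, 2, 7]
r4 m[φ6→K] = [6, 8, 8]
r4 m[φ7→B] = [2, 6, 6]
r4 m[φ8→G] = [8, 4, 2]
r4 m[K→φ0] = [2688, 1152, 2304]
r4 m[K→φ2] = [186624, 248832, 62208]
r4 m[K→φ3] = [20412, 15552, 17496]
r4 m[K→φ6] = [217728, 93312, 69984]
r4 m[B→φ1] = [10, 12, 42]
r4 m[B→φ5] = [432, 1296, 3888]
r4 m[B→φ7] = [1080, 432, 4536]
r4 m[H→φ0] = [3402, 294, 420]
r4 m[H→φ1] = [18144, 2880, 23040]
r4 m[H→φ4] = [762048, 846720, 387072]
r4 m[P→φ2] = [1, 1, 1]
r4 m[G→φ3] = [8, 4, 2]
r4 m[G→φ8] = [2352, 4608, 2058]
r5 m[φ0→K] = [20412, 27216, 10206]
r5 m[φ0→H] = [16128, 18816, 18432]
r5 m[φ1→B] = [54432, 92160, 163296]
r5 m[φ1→H] = [378, 294, 84]
r5 m[φ2→K] = [7, 3, 9]
r5 m[φ2→P] = [1119744, 1306368, 746496]
r5 m[φ3→K] = [64, 48, 32]
r5 m[φ3→G] = [163296, 139968, 142884]
r5 m[φ4→H] = [9, 1, 5]
r5 m[φ5→B] = [5, 2, 7]
r5 m[φ6→K] = [6, 8, 8]
r5 m[φ7→B] = [2, 6, 6]
r5 m[φ8→G] = [8, 4, 2]
r5 m[K→φ0] = [2688, 1152, 2304]
r5 m[K→φ2] = [186624, 248832, 62208]
r5 m[K→φ3] = [20412, 15552, 17496]
r5 m[K→φ6] = [217728, 93312, 69984]
r5 m[B→φ1] = [10, 12, 42]
r5 m[B→φ5] = [432, 1296, 3888]
r5 m[B→φ7] = [1080, 432, 4536]
r5 m[H→φ0] = [3402, 294, 420]
r5 m[H→φ1] = [18144, 2880, 23040]
r5 m[H→φ4] = [762048, 846720, 387072]
r5 m[P→φ2] = [1, 1, 1]
r5 m[G→φ3] = [8, 4, 2]
r5 m[G→φ8] = [2352, 4608, 2058]
r6 m[φ0→K] = [20412, 27216, 10206]
r6 m[φ0→H] = [16128, 18816, 18432]
r6 m[φ1→B] = [54432, 92160, 163296]
r6 m[φ1→H] = [378, 294, 84]
r6 m[φ2→K] = [7, 3, 9]
r6 m[φ2→P] = [1119744, 1306368, 746496]
r6 m[φ3→K] = [64, 48, 32]
r6 m[φ3→G] = [163296, 139968, 142884]
r6 m[φ4→H] = [9, 1, 5]
r6 m[φ5→B] = [5, 2, 7]
r6 m[φ6→K] = [6, 8, 8]
r6 m[φ7→B] = [2, 6, 6]
r6 m[φ8→G] = [8, 4, 2]
r6 m[K→φ0] = [2688, 1152, 2304]
r6 m[K→φ2] = [7838208, 10450944, 2612736]
r6 m[K→φ3] = [857304, 653184, 734832]
r6 m[K→φ6] = [9144576, 3919104, 2939328]
r6 m[B→φ1] = [10, 12, 42]
r6 m[B→φ5] = [108864, 552960, 979776]
r6 m[B→φ7] = [272160, 184320, 1143072]
r6 m[H→φ0] = [3402, 294, 420]
r6 m[H→φ1] = [145152, 18816, 92160]
r6 m[H→φ4] = [6096384, 5531904, 1548288]
r6 m[P→φ2] = [1, 1, 1]
r6 m[G→φ3] = [8, 4, 2]
r6 m[G→φ8] = [163296, 139968, 142884]
r7 m[φ0→K] = [20412, 27216, 10206]
r7 m[φ0→H] = [16128, 18816, 18432]
r7 m[φ1→B] = [435456, 435456, 1306368]
r7 m[φ1→H] = [378, 294, 84]
r7 m[φ2→K] = [7, 3, 9]
r7 m[φ2→P] = [47029248, 54867456, 31352832]
r7 m[φ3→K] = [64, 48, 32]
r7 m[φ3→G] = [6858432, 5878656, 6001128]
r7 m[φ4→H] = [9, 1, 5]
r7 m[φ5→B] = [5, 2, 7]
r7 m[φ6→K] = [6, 8, 8]
r7 m[φ7→B] = [2, 6, 6]
r7 m[φ8→G] = [8, 4, 2]
r7 m[K→φ0] = [2688, 1152, 2304]
r7 m[K→φ2] = [7838208, 10450944, 2612736]
r7 m[K→φ3] = [857304, 653184, 734832]
r7 m[K→φ6] = [9144576, 3919104, 2939328]
r7 m[B→φ1] = [10, 12, 42]
r7 m[B→φ5] = [108864, 552960, 979776]
r7 m[B→φ7] = [272160, 184320, 1143072]
r7 m[H→φ0] = [3402, 294, 420]
r7 m[H→φ1] = [145152, 18816, 92160]
r7 m[H→φ4] = [6096384, 5531904, 1548288]
r7 m[P→φ2] = [1, 1, 1]
r7 m[G→φ3] = [8, 4, 2]
r7 m[G→φ8] = [163296, 139968, 142884]
r8 m[φ0→K] = [20412, 27216, 10206]
r8 m[φ0→H] = [16128, 18816, 18432]
r8 m[φ1→B] = [435456, 435456, 1306368]
r8 m[φ1→H] = [378, 294, 84]
r8 m[φ2→K] = [7, 3, 9]
r8 m[φ2→P] = [47029248, 54867456, 31352832]
r8 m[φ3→K] = [64, 48, 32]
r8 m[φ3→G] = [6858432, 5878656, 6001128]
r8 m[φ4→H] = [9, 1, 5]
r8 m[φ5→B] = [5, 2, 7]
r8 m[φ6→K] = [6, 8, 8]
r8 m[φ7→B] = [2, 6, 6]
r8 m[φ8→G] = [8, 4, 2]
r8 m[K→φ0] = [2688, 1152, 2304]
r8 m[K→φ2] = [7838208, 10450944, 2612736]
r8 m[K→φ3] = [857304, 653184, 734832]
r8 m[K→φ6] = [9144576, 3919104, 2939328]
r8 m[B→φ1] = [10, 12, 42]
r8 m[B→φ5] = [870912, 2612736, 7838208]
r8 m[B→φ7] = [2177280, 870912, 9144576]
r8 m[H→φ0] = [3402, 294, 420]
r8 m[H→φ1] = [145152, 18816, 92160]
r8 m[H→φ4] = [6096384, 5531904, 1548288]
r8 m[P→φ2] = [1, 1, 1]
r8 m[G→φ3] = [8, 4, 2]
r8 m[G→φ8] = [6858432, 5878656, 6001128]
r9 m[φ0→K] = [20412, 27216, 10206]
r9 m[φ0→H] = [16128, 18816, 18432]
r9 m[φ1→B] = [435456, 435456, 1306368]
r9 m[φ1→H] = [378, 294, 84]
r9 m[φ2→K] = [7, 3, 9]
r9 m[φ2→P] = [47029248, 54867456, 31352832]
r9 m[φ3→K] = [64, 48, 32]
r9 m[φ3→G] = [6858432, 5878656, 6001128]
r9 m[φ4→H] = [9, 1, 5]
r9 m[φ5→B] = [5, 2, 7]
r9 m[φ6→K] = [6, 8, 8]
r9 m[φ7→B] = [2, 6, 6]
r9 m[φ8→G] = [8, 4, 2]
r9 m[K→φ0] = [2688, 1152, 2304]
r9 m[K→φ2] = [7838208, 10450944, 2612736]
r9 m[K→φ3] = [857304, 653184, 734832]
r9 m[K→φ6] = [9144576, 3919104, 2939328]
r9 m[B→φ1] = [10, 12, 42]
r9 m[B→φ5] = [870912, 2612736, 7838208]
r9 m[B→φ7] = [2177280, 870912, 9144576]
r9 m[H→φ0] = [3402, 294, 420]
r9 m[H→φ1] = [145152, 18816, 92160]
r9 m[H→φ4] = [6096384, 5531904, 1548288]
r9 m[P→φ2] = [1, 1, 1]
r9 m[G→φ3] = [8, 4, 2]
r9 m[G→φ8] = [6858432, 5878656, 6001128]
fixed point reached at round 9
traceback from K: (K=0, B=2, H=0, P=1, G=0), score=54867456

assignment: (K=0, B=2, H=0, P=1, G=0); score = 54867456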